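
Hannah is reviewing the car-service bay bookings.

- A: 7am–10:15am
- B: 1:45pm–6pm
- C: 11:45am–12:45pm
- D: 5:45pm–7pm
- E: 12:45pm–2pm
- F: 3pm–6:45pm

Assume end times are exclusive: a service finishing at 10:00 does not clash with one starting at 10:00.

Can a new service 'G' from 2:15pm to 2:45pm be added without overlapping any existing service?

No — it overlaps B

A: ends 10:15am at or before G starts 2:15pm → clear.
C: ends 12:45pm at or before G starts 2:15pm → clear.
E: ends 2pm at or before G starts 2:15pm → clear.
B: starts 1:45pm before G ends 2:45pm, and ends 6pm after G starts 2:15pm → overlap.
F: starts 3pm at or after G ends 2:45pm → clear.
D: starts 5:45pm at or after G ends 2:45pm → clear.
G overlaps B.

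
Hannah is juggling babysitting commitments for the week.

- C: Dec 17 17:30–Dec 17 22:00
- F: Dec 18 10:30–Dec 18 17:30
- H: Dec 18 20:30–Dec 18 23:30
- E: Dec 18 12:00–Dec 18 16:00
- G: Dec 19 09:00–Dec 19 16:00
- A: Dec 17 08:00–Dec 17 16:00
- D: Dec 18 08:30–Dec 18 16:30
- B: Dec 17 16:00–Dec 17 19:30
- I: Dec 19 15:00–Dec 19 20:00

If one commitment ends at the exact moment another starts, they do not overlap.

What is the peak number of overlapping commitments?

Sort all start/end points and keep a running count:
Dec 17 08:00 start A → 1
Dec 17 16:00 end A → 0
Dec 17 16:00 start B → 1
Dec 17 17:30 start C → 2
Dec 17 19:30 end B → 1
Dec 17 22:00 end C → 0
Dec 18 08:30 start D → 1
Dec 18 10:30 start F → 2
Dec 18 12:00 start E → 3
Dec 18 16:00 end E → 2
Dec 18 16:30 end D → 1
Dec 18 17:30 end F → 0
Dec 18 20:30 start H → 1
Dec 18 23:30 end H → 0
Dec 19 09:00 start G → 1
Dec 19 15:00 start I → 2
Dec 19 16:00 end G → 1
Dec 19 20:00 end I → 0
Peak is 3, at Dec 18 12:00 (D, E, F).

3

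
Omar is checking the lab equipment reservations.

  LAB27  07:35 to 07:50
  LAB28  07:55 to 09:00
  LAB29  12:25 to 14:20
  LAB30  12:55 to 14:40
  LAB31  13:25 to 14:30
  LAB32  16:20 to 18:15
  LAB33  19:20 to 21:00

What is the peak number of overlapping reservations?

3

Sweep the timeline, counting +1 at each start and −1 at each end (ends before starts at a tie):
07:35 start LAB27 → 1
07:50 end LAB27 → 0
07:55 start LAB28 → 1
09:00 end LAB28 → 0
12:25 start LAB29 → 1
12:55 start LAB30 → 2
13:25 start LAB31 → 3
14:20 end LAB29 → 2
14:30 end LAB31 → 1
14:40 end LAB30 → 0
16:20 start LAB32 → 1
18:15 end LAB32 → 0
19:20 start LAB33 → 1
21:00 end LAB33 → 0
Peak is 3, at 13:25 (LAB29, LAB30, LAB31).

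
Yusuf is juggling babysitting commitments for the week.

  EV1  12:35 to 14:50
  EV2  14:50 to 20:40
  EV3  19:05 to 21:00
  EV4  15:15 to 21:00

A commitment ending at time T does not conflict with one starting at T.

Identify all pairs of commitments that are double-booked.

Check each pair: they overlap iff neither finishes before the other starts.
Sorted by start: EV1, EV2, EV4, EV3.
EV2 starts exactly when EV1 ends (back-to-back, no overlap) — done with EV1.
EV4 starts before EV2 ends → EV2 and EV4 overlap.
EV3 starts before EV2 ends → EV2 and EV3 overlap.
EV3 starts before EV4 ends → EV4 and EV3 overlap.

EV2 & EV3, EV2 & EV4, EV3 & EV4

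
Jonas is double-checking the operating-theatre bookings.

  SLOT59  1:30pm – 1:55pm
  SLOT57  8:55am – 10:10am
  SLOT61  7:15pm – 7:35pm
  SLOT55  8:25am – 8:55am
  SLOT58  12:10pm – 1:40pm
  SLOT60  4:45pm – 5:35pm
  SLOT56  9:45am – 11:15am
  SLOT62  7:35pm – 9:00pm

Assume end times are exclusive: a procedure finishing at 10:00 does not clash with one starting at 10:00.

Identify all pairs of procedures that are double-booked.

Sorted by start: SLOT55, SLOT57, SLOT56, SLOT58, SLOT59, SLOT60, SLOT61, SLOT62.
SLOT57 starts exactly when SLOT55 ends (back-to-back, no overlap), so nothing later overlaps SLOT55 either.
SLOT56 starts before SLOT57 ends → SLOT57 and SLOT56 overlap.
SLOT58 starts after SLOT57 ends, so nothing later overlaps SLOT57 either.
SLOT58 starts after SLOT56 ends, so nothing later overlaps SLOT56 either.
SLOT59 starts before SLOT58 ends → SLOT58 and SLOT59 overlap.
SLOT60 starts after SLOT58 ends, so nothing later overlaps SLOT58 either.
SLOT60 starts after SLOT59 ends, so nothing later overlaps SLOT59 either.
SLOT61 starts after SLOT60 ends, so nothing later overlaps SLOT60 either.
SLOT62 starts exactly when SLOT61 ends (back-to-back, no overlap).

SLOT56 & SLOT57, SLOT58 & SLOT59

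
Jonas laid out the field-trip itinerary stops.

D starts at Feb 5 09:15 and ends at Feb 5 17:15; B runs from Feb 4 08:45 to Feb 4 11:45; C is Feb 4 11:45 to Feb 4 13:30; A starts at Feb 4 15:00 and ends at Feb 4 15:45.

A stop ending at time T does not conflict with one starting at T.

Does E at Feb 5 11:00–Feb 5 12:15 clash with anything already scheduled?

Yes — it overlaps D

B: ends Feb 4 11:45 at or before E starts Feb 5 11:00 → clear.
C: ends Feb 4 13:30 at or before E starts Feb 5 11:00 → clear.
A: ends Feb 4 15:45 at or before E starts Feb 5 11:00 → clear.
D: starts Feb 5 09:15 before E ends Feb 5 12:15, and ends Feb 5 17:15 after E starts Feb 5 11:00 → overlap.
E overlaps D.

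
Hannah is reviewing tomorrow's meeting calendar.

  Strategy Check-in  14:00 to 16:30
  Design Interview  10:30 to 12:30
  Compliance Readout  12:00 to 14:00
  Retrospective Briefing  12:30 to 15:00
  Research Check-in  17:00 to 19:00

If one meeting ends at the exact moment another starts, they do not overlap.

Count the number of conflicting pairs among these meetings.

Sorted by start: Design Interview, Compliance Readout, Retrospective Briefing, Strategy Check-in, Research Check-in.
Compliance Readout starts before Design Interview ends → Design Interview and Compliance Readout overlap.
Retrospective Briefing starts exactly when Design Interview ends (back-to-back, no overlap); Design Interview is clear from here.
Retrospective Briefing starts before Compliance Readout ends → Compliance Readout and Retrospective Briefing overlap.
Strategy Check-in starts exactly when Compliance Readout ends (back-to-back, no overlap); Compliance Readout is clear from here.
Strategy Check-in starts before Retrospective Briefing ends → Retrospective Briefing and Strategy Check-in overlap.
Research Check-in starts after Retrospective Briefing ends.
Research Check-in starts after Strategy Check-in ends.
Overlapping pairs: Compliance Readout & Design Interview, Compliance Readout & Retrospective Briefing, Retrospective Briefing & Strategy Check-in — 3 in total.

3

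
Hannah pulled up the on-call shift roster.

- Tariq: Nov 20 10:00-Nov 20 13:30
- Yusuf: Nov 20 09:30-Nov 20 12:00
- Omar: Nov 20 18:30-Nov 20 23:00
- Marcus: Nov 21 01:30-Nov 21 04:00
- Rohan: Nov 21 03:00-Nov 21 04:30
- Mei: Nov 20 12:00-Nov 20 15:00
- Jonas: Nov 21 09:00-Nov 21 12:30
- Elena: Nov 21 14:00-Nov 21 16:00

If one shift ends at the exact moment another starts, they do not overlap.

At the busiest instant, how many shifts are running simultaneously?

2

Sweep the timeline, counting +1 at each start and −1 at each end (ends before starts at a tie):
Nov 20 09:30 start Yusuf → 1
Nov 20 10:00 start Tariq → 2
Nov 20 12:00 end Yusuf → 1
Nov 20 12:00 start Mei → 2
Nov 20 13:30 end Tariq → 1
Nov 20 15:00 end Mei → 0
Nov 20 18:30 start Omar → 1
Nov 20 23:00 end Omar → 0
Nov 21 01:30 start Marcus → 1
Nov 21 03:00 start Rohan → 2
Nov 21 04:00 end Marcus → 1
Nov 21 04:30 end Rohan → 0
Nov 21 09:00 start Jonas → 1
Nov 21 12:30 end Jonas → 0
Nov 21 14:00 start Elena → 1
Nov 21 16:00 end Elena → 0
Peak is 2, at Nov 20 10:00 (Tariq, Yusuf).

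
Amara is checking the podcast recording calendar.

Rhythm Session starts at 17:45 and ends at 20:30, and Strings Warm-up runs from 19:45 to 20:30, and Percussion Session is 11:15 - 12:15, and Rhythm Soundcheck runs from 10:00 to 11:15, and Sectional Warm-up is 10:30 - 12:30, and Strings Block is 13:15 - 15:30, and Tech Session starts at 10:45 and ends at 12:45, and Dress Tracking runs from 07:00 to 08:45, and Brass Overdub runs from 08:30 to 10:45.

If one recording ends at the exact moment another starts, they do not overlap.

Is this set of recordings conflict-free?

No

Two intervals overlap when each starts before the other ends.
Sorted by start: Dress Tracking, Brass Overdub, Rhythm Soundcheck, Sectional Warm-up, Tech Session, Percussion Session, Strings Block, Rhythm Session, Strings Warm-up.
Brass Overdub starts before Dress Tracking ends → Dress Tracking and Brass Overdub overlap.
That's a conflict, so the schedule is not conflict-free.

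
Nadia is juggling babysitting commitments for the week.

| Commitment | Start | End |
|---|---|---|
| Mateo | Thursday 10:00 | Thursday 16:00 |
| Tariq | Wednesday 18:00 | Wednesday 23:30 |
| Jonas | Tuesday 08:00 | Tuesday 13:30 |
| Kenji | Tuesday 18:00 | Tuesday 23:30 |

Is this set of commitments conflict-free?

Check each pair: they overlap iff neither finishes before the other starts.
Sorted by start: Jonas, Kenji, Tariq, Mateo.
Kenji starts after Jonas ends — done with Jonas.
Tariq starts after Kenji ends — done with Kenji.
Mateo starts after Tariq ends.
Every pair is clear; the schedule has no overlaps.

Yes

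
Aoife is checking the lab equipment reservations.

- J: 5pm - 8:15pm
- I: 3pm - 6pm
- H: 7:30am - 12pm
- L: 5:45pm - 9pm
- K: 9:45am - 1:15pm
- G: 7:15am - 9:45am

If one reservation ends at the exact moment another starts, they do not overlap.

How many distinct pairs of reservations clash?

Sorted by start: G, H, K, I, J, L.
H starts before G ends → G and H overlap.
K starts exactly when G ends (back-to-back, no overlap), so G has no further overlaps.
K starts before H ends → H and K overlap.
I starts after H ends, so H has no further overlaps.
I starts after K ends, so K has no further overlaps.
J starts before I ends → I and J overlap.
L starts before I ends → I and L overlap.
L starts before J ends → J and L overlap.
Overlapping pairs: G & H, H & K, I & J, I & L, J & L — 5 in total.

5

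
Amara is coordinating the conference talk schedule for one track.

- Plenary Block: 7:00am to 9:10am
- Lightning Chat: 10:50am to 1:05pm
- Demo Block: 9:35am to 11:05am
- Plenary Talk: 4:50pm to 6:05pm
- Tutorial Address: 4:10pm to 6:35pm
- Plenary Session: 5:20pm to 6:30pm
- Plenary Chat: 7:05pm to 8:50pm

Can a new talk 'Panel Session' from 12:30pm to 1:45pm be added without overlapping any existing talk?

No — it overlaps Lightning Chat

Plenary Block: ends 9:10am at or before Panel Session starts 12:30pm → clear.
Demo Block: ends 11:05am at or before Panel Session starts 12:30pm → clear.
Lightning Chat: starts 10:50am before Panel Session ends 1:45pm, and ends 1:05pm after Panel Session starts 12:30pm → overlap.
Tutorial Address: starts 4:10pm at or after Panel Session ends 1:45pm → clear.
Plenary Talk: starts 4:50pm at or after Panel Session ends 1:45pm → clear.
Plenary Session: starts 5:20pm at or after Panel Session ends 1:45pm → clear.
Plenary Chat: starts 7:05pm at or after Panel Session ends 1:45pm → clear.
Panel Session overlaps Lightning Chat.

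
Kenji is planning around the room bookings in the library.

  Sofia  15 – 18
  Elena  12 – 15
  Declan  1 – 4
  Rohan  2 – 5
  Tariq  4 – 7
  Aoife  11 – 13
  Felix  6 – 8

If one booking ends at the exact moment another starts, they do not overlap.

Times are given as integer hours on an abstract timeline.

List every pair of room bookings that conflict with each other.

Sorted by start: Declan, Rohan, Tariq, Felix, Aoife, Elena, Sofia.
Rohan starts before Declan ends → Declan and Rohan overlap.
Tariq starts exactly when Declan ends (back-to-back, no overlap), so Declan has no further overlaps.
Tariq starts before Rohan ends → Rohan and Tariq overlap.
Felix starts after Rohan ends, so Rohan has no further overlaps.
Felix starts before Tariq ends → Tariq and Felix overlap.
Aoife starts after Tariq ends, so Tariq has no further overlaps.
Aoife starts after Felix ends, so Felix has no further overlaps.
Elena starts before Aoife ends → Aoife and Elena overlap.
Sofia starts after Aoife ends.
Sofia starts exactly when Elena ends (back-to-back, no overlap).

Aoife & Elena, Declan & Rohan, Felix & Tariq, Rohan & Tariq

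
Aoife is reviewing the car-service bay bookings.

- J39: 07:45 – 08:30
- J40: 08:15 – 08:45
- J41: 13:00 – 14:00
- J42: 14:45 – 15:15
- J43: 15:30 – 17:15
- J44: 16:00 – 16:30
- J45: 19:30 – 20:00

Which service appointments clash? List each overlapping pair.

Check each pair: they overlap iff neither finishes before the other starts.
Sorted by start: J39, J40, J41, J42, J43, J44, J45.
J40 starts before J39 ends → J39 and J40 overlap.
J41 starts after J39 ends, so nothing later overlaps J39 either.
J41 starts after J40 ends, so nothing later overlaps J40 either.
J42 starts after J41 ends, so nothing later overlaps J41 either.
J43 starts after J42 ends, so nothing later overlaps J42 either.
J44 starts before J43 ends → J43 and J44 overlap.
J45 starts after J43 ends.
J45 starts after J44 ends.

J39 & J40, J43 & J44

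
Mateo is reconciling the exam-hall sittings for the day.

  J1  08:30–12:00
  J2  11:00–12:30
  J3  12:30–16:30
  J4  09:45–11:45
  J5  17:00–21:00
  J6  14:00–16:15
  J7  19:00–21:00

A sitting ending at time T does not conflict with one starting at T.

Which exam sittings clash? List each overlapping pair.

Check each pair: they overlap iff neither finishes before the other starts.
Sorted by start: J1, J4, J2, J3, J6, J5, J7.
J4 starts before J1 ends → J1 and J4 overlap.
J2 starts before J1 ends → J1 and J2 overlap.
J3 starts after J1 ends, so J1 has no further overlaps.
J2 starts before J4 ends → J4 and J2 overlap.
J3 starts after J4 ends, so J4 has no further overlaps.
J3 starts exactly when J2 ends (back-to-back, no overlap), so J2 has no further overlaps.
J6 starts before J3 ends → J3 and J6 overlap.
J5 starts after J3 ends, so J3 has no further overlaps.
J5 starts after J6 ends, so J6 has no further overlaps.
J7 starts before J5 ends → J5 and J7 overlap.

J1 & J2, J1 & J4, J2 & J4, J3 & J6, J5 & J7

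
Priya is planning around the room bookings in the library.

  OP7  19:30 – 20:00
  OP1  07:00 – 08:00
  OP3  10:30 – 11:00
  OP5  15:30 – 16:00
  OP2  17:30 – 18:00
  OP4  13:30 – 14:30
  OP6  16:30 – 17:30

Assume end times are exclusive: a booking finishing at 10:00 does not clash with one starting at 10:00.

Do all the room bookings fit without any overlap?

Yes

Check each pair: they overlap iff neither finishes before the other starts.
Sorted by start: OP1, OP3, OP4, OP5, OP6, OP2, OP7.
OP3 starts after OP1 ends — done with OP1.
OP4 starts after OP3 ends — done with OP3.
OP5 starts after OP4 ends — done with OP4.
OP6 starts after OP5 ends — done with OP5.
OP2 starts exactly when OP6 ends (back-to-back, no overlap) — done with OP6.
OP7 starts after OP2 ends.
Every pair is clear; the schedule has no overlaps.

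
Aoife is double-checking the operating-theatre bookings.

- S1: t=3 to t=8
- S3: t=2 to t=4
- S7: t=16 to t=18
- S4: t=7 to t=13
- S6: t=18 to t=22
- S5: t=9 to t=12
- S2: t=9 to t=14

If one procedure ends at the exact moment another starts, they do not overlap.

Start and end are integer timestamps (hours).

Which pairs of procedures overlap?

S1 & S3, S1 & S4, S2 & S4, S2 & S5, S4 & S5

Check each pair: they overlap iff neither finishes before the other starts.
Sorted by start: S3, S1, S4, S2, S5, S7, S6.
S1 starts before S3 ends → S3 and S1 overlap.
S4 starts after S3 ends; S3 is clear from here.
S4 starts before S1 ends → S1 and S4 overlap.
S2 starts after S1 ends; S1 is clear from here.
S2 starts before S4 ends → S4 and S2 overlap.
S5 starts before S4 ends → S4 and S5 overlap.
S7 starts after S4 ends; S4 is clear from here.
S5 starts before S2 ends → S2 and S5 overlap.
S7 starts after S2 ends; S2 is clear from here.
S7 starts after S5 ends; S5 is clear from here.
S6 starts exactly when S7 ends (back-to-back, no overlap).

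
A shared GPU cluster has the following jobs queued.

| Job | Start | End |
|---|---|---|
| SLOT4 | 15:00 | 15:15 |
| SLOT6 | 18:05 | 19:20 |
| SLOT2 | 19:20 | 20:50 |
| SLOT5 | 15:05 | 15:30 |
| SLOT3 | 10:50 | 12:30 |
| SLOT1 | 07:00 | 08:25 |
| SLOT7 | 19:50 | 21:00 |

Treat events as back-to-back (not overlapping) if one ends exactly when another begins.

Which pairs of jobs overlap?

SLOT2 & SLOT7, SLOT4 & SLOT5

Two intervals overlap when each starts before the other ends.
Sorted by start: SLOT1, SLOT3, SLOT4, SLOT5, SLOT6, SLOT2, SLOT7.
SLOT3 starts after SLOT1 ends, so nothing later overlaps SLOT1 either.
SLOT4 starts after SLOT3 ends, so nothing later overlaps SLOT3 either.
SLOT5 starts before SLOT4 ends → SLOT4 and SLOT5 overlap.
SLOT6 starts after SLOT4 ends, so nothing later overlaps SLOT4 either.
SLOT6 starts after SLOT5 ends, so nothing later overlaps SLOT5 either.
SLOT2 starts exactly when SLOT6 ends (back-to-back, no overlap), so nothing later overlaps SLOT6 either.
SLOT7 starts before SLOT2 ends → SLOT2 and SLOT7 overlap.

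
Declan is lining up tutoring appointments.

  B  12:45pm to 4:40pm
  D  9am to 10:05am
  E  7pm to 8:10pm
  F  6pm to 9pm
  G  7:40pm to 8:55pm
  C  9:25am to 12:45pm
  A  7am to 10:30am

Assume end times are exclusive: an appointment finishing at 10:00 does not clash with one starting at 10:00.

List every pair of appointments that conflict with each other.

A & C, A & D, C & D, E & F, E & G, F & G

Sorted by start: A, D, C, B, F, E, G.
D starts before A ends → A and D overlap.
C starts before A ends → A and C overlap.
B starts after A ends — done with A.
C starts before D ends → D and C overlap.
B starts after D ends — done with D.
B starts exactly when C ends (back-to-back, no overlap) — done with C.
F starts after B ends — done with B.
E starts before F ends → F and E overlap.
G starts before F ends → F and G overlap.
G starts before E ends → E and G overlap.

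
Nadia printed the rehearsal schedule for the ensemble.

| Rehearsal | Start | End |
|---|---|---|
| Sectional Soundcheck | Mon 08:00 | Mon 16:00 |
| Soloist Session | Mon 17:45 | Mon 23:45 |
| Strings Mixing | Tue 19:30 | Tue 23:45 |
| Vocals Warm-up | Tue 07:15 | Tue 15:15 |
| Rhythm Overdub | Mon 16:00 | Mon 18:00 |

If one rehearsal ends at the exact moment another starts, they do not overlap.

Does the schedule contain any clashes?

Yes

Two intervals overlap when each starts before the other ends.
Sorted by start: Sectional Soundcheck, Rhythm Overdub, Soloist Session, Vocals Warm-up, Strings Mixing.
Rhythm Overdub starts exactly when Sectional Soundcheck ends (back-to-back, no overlap) — done with Sectional Soundcheck.
Soloist Session starts before Rhythm Overdub ends → Rhythm Overdub and Soloist Session overlap.
That's a conflict, so the schedule is not conflict-free.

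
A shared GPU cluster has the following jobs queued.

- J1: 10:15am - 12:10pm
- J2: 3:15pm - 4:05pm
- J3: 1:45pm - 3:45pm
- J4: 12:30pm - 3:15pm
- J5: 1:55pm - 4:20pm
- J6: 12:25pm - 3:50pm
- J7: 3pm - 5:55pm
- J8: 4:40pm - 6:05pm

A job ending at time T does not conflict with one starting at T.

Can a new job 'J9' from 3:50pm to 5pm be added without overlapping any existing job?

No — it overlaps J2, J5, J7, J8

J1: ends 12:10pm at or before J9 starts 3:50pm → clear.
J6: ends 3:50pm at or before J9 starts 3:50pm → clear.
J4: ends 3:15pm at or before J9 starts 3:50pm → clear.
J3: ends 3:45pm at or before J9 starts 3:50pm → clear.
J5: starts 1:55pm before J9 ends 5pm, and ends 4:20pm after J9 starts 3:50pm → overlap.
J7: starts 3pm before J9 ends 5pm, and ends 5:55pm after J9 starts 3:50pm → overlap.
J2: starts 3:15pm before J9 ends 5pm, and ends 4:05pm after J9 starts 3:50pm → overlap.
J8: starts 4:40pm before J9 ends 5pm, and ends 6:05pm after J9 starts 3:50pm → overlap.
J9 overlaps J2, J5, J7, J8.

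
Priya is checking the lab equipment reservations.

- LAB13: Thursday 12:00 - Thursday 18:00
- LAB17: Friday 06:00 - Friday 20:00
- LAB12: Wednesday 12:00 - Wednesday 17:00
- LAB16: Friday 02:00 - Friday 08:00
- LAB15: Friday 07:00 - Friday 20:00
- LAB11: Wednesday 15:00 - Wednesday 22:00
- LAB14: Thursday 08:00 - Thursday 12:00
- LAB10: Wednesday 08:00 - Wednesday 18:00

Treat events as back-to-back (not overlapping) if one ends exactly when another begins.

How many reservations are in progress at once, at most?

Walk through starts and ends in time order (an end at T is processed before a start at T):
Wednesday 08:00 start LAB10 → 1
Wednesday 12:00 start LAB12 → 2
Wednesday 15:00 start LAB11 → 3
Wednesday 17:00 end LAB12 → 2
Wednesday 18:00 end LAB10 → 1
Wednesday 22:00 end LAB11 → 0
Thursday 08:00 start LAB14 → 1
Thursday 12:00 end LAB14 → 0
Thursday 12:00 start LAB13 → 1
Thursday 18:00 end LAB13 → 0
Friday 02:00 start LAB16 → 1
Friday 06:00 start LAB17 → 2
Friday 07:00 start LAB15 → 3
Friday 08:00 end LAB16 → 2
Friday 20:00 end LAB15 → 1
Friday 20:00 end LAB17 → 0
Peak is 3, at Wednesday 15:00 (LAB10, LAB11, LAB12).

3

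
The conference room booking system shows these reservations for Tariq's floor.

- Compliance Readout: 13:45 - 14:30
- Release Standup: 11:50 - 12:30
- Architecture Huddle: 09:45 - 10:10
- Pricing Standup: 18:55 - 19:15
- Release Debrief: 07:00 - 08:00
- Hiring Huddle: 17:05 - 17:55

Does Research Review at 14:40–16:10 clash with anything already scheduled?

No — it doesn't clash with anything

Release Debrief: ends 08:00 at or before Research Review starts 14:40 → clear.
Architecture Huddle: ends 10:10 at or before Research Review starts 14:40 → clear.
Release Standup: ends 12:30 at or before Research Review starts 14:40 → clear.
Compliance Readout: ends 14:30 at or before Research Review starts 14:40 → clear.
Hiring Huddle: starts 17:05 at or after Research Review ends 16:10 → clear.
Pricing Standup: starts 18:55 at or after Research Review ends 16:10 → clear.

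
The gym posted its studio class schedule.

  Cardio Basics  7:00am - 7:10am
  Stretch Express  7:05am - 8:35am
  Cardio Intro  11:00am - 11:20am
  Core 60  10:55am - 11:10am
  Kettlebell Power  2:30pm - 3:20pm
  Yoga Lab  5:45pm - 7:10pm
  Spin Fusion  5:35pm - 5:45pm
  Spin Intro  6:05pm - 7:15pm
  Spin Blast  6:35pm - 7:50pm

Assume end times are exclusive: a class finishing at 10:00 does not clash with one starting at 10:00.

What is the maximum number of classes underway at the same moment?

3

Sort all start/end points and keep a running count:
7:00am start Cardio Basics → 1
7:05am start Stretch Express → 2
7:10am end Cardio Basics → 1
8:35am end Stretch Express → 0
10:55am start Core 60 → 1
11:00am start Cardio Intro → 2
11:10am end Core 60 → 1
11:20am end Cardio Intro → 0
2:30pm start Kettlebell Power → 1
3:20pm end Kettlebell Power → 0
5:35pm start Spin Fusion → 1
5:45pm end Spin Fusion → 0
5:45pm start Yoga Lab → 1
6:05pm start Spin Intro → 2
6:35pm start Spin Blast → 3
7:10pm end Yoga Lab → 2
7:15pm end Spin Intro → 1
7:50pm end Spin Blast → 0
Peak is 3, at 6:35pm (Spin Blast, Spin Intro, Yoga Lab).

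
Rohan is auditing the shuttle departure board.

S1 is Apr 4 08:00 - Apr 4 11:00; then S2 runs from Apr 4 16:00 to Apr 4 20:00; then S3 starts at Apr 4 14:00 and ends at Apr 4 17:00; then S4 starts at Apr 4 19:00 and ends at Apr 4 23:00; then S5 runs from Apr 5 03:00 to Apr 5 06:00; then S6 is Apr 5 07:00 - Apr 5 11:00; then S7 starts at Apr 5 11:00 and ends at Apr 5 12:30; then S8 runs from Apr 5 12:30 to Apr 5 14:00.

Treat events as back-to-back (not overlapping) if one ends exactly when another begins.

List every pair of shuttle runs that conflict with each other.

S2 & S3, S2 & S4

Check each pair: they overlap iff neither finishes before the other starts.
Sorted by start: S1, S3, S2, S4, S5, S6, S7, S8.
S3 starts after S1 ends, so S1 has no further overlaps.
S2 starts before S3 ends → S3 and S2 overlap.
S4 starts after S3 ends, so S3 has no further overlaps.
S4 starts before S2 ends → S2 and S4 overlap.
S5 starts after S2 ends, so S2 has no further overlaps.
S5 starts after S4 ends, so S4 has no further overlaps.
S6 starts after S5 ends, so S5 has no further overlaps.
S7 starts exactly when S6 ends (back-to-back, no overlap), so S6 has no further overlaps.
S8 starts exactly when S7 ends (back-to-back, no overlap).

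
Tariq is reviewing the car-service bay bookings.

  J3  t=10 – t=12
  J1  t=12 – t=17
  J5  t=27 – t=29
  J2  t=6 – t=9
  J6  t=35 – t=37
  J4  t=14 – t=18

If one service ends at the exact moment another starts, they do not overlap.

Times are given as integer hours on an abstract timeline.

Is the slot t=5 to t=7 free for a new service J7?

No — it overlaps J2

J2: starts t=6 before J7 ends t=7, and ends t=9 after J7 starts t=5 → overlap.
J3: starts t=10 at or after J7 ends t=7 → clear.
J1: starts t=12 at or after J7 ends t=7 → clear.
J4: starts t=14 at or after J7 ends t=7 → clear.
J5: starts t=27 at or after J7 ends t=7 → clear.
J6: starts t=35 at or after J7 ends t=7 → clear.
J7 overlaps J2.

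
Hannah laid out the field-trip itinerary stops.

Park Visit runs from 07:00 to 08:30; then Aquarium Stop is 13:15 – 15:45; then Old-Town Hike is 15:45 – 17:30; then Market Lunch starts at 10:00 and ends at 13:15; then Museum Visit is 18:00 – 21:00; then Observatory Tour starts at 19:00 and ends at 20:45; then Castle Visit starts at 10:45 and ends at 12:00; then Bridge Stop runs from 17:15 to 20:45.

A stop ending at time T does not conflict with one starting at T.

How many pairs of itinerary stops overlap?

Check each pair: they overlap iff neither finishes before the other starts.
Sorted by start: Park Visit, Market Lunch, Castle Visit, Aquarium Stop, Old-Town Hike, Bridge Stop, Museum Visit, Observatory Tour.
Market Lunch starts after Park Visit ends — done with Park Visit.
Castle Visit starts before Market Lunch ends → Market Lunch and Castle Visit overlap.
Aquarium Stop starts exactly when Market Lunch ends (back-to-back, no overlap) — done with Market Lunch.
Aquarium Stop starts after Castle Visit ends — done with Castle Visit.
Old-Town Hike starts exactly when Aquarium Stop ends (back-to-back, no overlap) — done with Aquarium Stop.
Bridge Stop starts before Old-Town Hike ends → Old-Town Hike and Bridge Stop overlap.
Museum Visit starts after Old-Town Hike ends — done with Old-Town Hike.
Museum Visit starts before Bridge Stop ends → Bridge Stop and Museum Visit overlap.
Observatory Tour starts before Bridge Stop ends → Bridge Stop and Observatory Tour overlap.
Observatory Tour starts before Museum Visit ends → Museum Visit and Observatory Tour overlap.
Overlapping pairs: Bridge Stop & Museum Visit, Bridge Stop & Observatory Tour, Bridge Stop & Old-Town Hike, Castle Visit & Market Lunch, Museum Visit & Observatory Tour — 5 in total.

5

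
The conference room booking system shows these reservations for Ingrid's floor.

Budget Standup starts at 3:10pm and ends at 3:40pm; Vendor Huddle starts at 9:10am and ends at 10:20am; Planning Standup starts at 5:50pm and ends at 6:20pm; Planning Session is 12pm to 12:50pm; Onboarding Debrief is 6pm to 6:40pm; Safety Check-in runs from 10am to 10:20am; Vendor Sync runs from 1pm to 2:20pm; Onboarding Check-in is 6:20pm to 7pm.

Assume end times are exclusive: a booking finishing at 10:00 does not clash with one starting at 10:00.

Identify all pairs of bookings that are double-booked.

Sorted by start: Vendor Huddle, Safety Check-in, Planning Session, Vendor Sync, Budget Standup, Planning Standup, Onboarding Debrief, Onboarding Check-in.
Safety Check-in starts before Vendor Huddle ends → Vendor Huddle and Safety Check-in overlap.
Planning Session starts after Vendor Huddle ends; Vendor Huddle is clear from here.
Planning Session starts after Safety Check-in ends; Safety Check-in is clear from here.
Vendor Sync starts after Planning Session ends; Planning Session is clear from here.
Budget Standup starts after Vendor Sync ends; Vendor Sync is clear from here.
Planning Standup starts after Budget Standup ends; Budget Standup is clear from here.
Onboarding Debrief starts before Planning Standup ends → Planning Standup and Onboarding Debrief overlap.
Onboarding Check-in starts exactly when Planning Standup ends (back-to-back, no overlap).
Onboarding Check-in starts before Onboarding Debrief ends → Onboarding Debrief and Onboarding Check-in overlap.

Onboarding Check-in & Onboarding Debrief, Onboarding Debrief & Planning Standup, Safety Check-in & Vendor Huddle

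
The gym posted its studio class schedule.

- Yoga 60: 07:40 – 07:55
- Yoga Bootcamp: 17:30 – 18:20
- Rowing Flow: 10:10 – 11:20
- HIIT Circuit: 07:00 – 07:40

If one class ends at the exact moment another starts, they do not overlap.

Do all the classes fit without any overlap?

Two intervals overlap when each starts before the other ends.
Sorted by start: HIIT Circuit, Yoga 60, Rowing Flow, Yoga Bootcamp.
Yoga 60 starts exactly when HIIT Circuit ends (back-to-back, no overlap), so nothing later overlaps HIIT Circuit either.
Rowing Flow starts after Yoga 60 ends, so nothing later overlaps Yoga 60 either.
Yoga Bootcamp starts after Rowing Flow ends.
Every pair is clear; the schedule has no overlaps.

Yes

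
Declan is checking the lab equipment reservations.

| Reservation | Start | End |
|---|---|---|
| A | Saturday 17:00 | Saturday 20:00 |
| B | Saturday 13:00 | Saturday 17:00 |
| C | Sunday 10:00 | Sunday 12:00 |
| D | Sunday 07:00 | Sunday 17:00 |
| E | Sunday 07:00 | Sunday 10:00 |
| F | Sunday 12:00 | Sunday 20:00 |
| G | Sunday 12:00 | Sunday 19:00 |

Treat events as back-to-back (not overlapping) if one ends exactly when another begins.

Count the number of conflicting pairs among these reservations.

Check each pair: they overlap iff neither finishes before the other starts.
Sorted by start: B, A, D, E, C, F, G.
A starts exactly when B ends (back-to-back, no overlap), so B has no further overlaps.
D starts after A ends, so A has no further overlaps.
E starts before D ends → D and E overlap.
C starts before D ends → D and C overlap.
F starts before D ends → D and F overlap.
G starts before D ends → D and G overlap.
C starts exactly when E ends (back-to-back, no overlap), so E has no further overlaps.
F starts exactly when C ends (back-to-back, no overlap), so C has no further overlaps.
G starts before F ends → F and G overlap.
Overlapping pairs: C & D, D & E, D & F, D & G, F & G — 5 in total.

5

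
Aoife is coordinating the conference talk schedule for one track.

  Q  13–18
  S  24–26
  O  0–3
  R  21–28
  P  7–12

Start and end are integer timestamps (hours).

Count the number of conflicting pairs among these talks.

1

Check each pair: they overlap iff neither finishes before the other starts.
Sorted by start: O, P, Q, R, S.
P starts after O ends, so nothing later overlaps O either.
Q starts after P ends, so nothing later overlaps P either.
R starts after Q ends, so nothing later overlaps Q either.
S starts before R ends → R and S overlap.
Overlapping pairs: R & S — 1 in total.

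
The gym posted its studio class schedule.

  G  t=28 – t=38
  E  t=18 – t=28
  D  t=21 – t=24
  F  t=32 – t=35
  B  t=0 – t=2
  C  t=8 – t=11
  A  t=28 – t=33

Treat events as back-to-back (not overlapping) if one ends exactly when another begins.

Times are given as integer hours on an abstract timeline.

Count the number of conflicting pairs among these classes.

4

Sorted by start: B, C, E, D, A, G, F.
C starts after B ends, so B has no further overlaps.
E starts after C ends, so C has no further overlaps.
D starts before E ends → E and D overlap.
A starts exactly when E ends (back-to-back, no overlap), so E has no further overlaps.
A starts after D ends, so D has no further overlaps.
G starts before A ends → A and G overlap.
F starts before A ends → A and F overlap.
F starts before G ends → G and F overlap.
Overlapping pairs: A & F, A & G, D & E, F & G — 4 in total.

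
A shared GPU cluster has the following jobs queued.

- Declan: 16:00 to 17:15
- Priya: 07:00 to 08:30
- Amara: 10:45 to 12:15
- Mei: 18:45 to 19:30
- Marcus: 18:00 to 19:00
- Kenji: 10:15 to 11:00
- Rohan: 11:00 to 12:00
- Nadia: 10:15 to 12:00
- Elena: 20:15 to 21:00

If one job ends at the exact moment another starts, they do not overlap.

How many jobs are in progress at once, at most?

3

Sweep the timeline, counting +1 at each start and −1 at each end (ends before starts at a tie):
07:00 start Priya → 1
08:30 end Priya → 0
10:15 start Kenji → 1
10:15 start Nadia → 2
10:45 start Amara → 3
11:00 end Kenji → 2
11:00 start Rohan → 3
12:00 end Nadia → 2
12:00 end Rohan → 1
12:15 end Amara → 0
16:00 start Declan → 1
17:15 end Declan → 0
18:00 start Marcus → 1
18:45 start Mei → 2
19:00 end Marcus → 1
19:30 end Mei → 0
20:15 start Elena → 1
21:00 end Elena → 0
Peak is 3, at 10:45 (Amara, Kenji, Nadia).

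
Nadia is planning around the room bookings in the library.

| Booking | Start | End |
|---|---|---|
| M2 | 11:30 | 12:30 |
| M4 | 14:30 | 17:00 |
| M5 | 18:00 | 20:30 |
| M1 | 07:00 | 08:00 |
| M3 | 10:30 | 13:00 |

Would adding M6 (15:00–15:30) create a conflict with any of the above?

M1: ends 08:00 at or before M6 starts 15:00 → clear.
M3: ends 13:00 at or before M6 starts 15:00 → clear.
M2: ends 12:30 at or before M6 starts 15:00 → clear.
M4: starts 14:30 before M6 ends 15:30, and ends 17:00 after M6 starts 15:00 → overlap.
M5: starts 18:00 at or after M6 ends 15:30 → clear.
M6 overlaps M4.

Yes — it overlaps M4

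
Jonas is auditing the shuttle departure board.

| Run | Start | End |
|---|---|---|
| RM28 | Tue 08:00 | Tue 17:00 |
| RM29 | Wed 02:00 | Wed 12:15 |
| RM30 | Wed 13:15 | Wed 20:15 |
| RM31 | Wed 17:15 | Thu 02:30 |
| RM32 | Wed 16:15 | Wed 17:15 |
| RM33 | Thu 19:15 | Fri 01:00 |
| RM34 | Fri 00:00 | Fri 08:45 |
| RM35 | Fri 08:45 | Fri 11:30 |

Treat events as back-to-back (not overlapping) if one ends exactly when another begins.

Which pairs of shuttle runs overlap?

RM30 & RM31, RM30 & RM32, RM33 & RM34

Two intervals overlap when each starts before the other ends.
Sorted by start: RM28, RM29, RM30, RM32, RM31, RM33, RM34, RM35.
RM29 starts after RM28 ends; RM28 is clear from here.
RM30 starts after RM29 ends; RM29 is clear from here.
RM32 starts before RM30 ends → RM30 and RM32 overlap.
RM31 starts before RM30 ends → RM30 and RM31 overlap.
RM33 starts after RM30 ends; RM30 is clear from here.
RM31 starts exactly when RM32 ends (back-to-back, no overlap); RM32 is clear from here.
RM33 starts after RM31 ends; RM31 is clear from here.
RM34 starts before RM33 ends → RM33 and RM34 overlap.
RM35 starts after RM33 ends.
RM35 starts exactly when RM34 ends (back-to-back, no overlap).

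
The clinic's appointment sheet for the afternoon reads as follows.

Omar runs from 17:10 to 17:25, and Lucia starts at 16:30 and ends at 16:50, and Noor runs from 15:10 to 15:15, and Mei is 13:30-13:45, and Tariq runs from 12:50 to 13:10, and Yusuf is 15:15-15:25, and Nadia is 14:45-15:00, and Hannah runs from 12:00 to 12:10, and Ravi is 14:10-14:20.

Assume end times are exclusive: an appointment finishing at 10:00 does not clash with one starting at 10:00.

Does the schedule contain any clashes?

Sorted by start: Hannah, Tariq, Mei, Ravi, Nadia, Noor, Yusuf, Lucia, Omar.
Tariq starts after Hannah ends, so Hannah has no further overlaps.
Mei starts after Tariq ends, so Tariq has no further overlaps.
Ravi starts after Mei ends, so Mei has no further overlaps.
Nadia starts after Ravi ends, so Ravi has no further overlaps.
Noor starts after Nadia ends, so Nadia has no further overlaps.
Yusuf starts exactly when Noor ends (back-to-back, no overlap), so Noor has no further overlaps.
Lucia starts after Yusuf ends, so Yusuf has no further overlaps.
Omar starts after Lucia ends.
Every pair is clear; the schedule has no overlaps.

No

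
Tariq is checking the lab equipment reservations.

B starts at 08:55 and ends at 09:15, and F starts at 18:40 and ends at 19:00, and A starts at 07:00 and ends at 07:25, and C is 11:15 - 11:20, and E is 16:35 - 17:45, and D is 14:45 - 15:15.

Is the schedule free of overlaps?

Two intervals overlap when each starts before the other ends.
Sorted by start: A, B, C, D, E, F.
B starts after A ends — done with A.
C starts after B ends — done with B.
D starts after C ends — done with C.
E starts after D ends — done with D.
F starts after E ends.
Every pair is clear; the schedule has no overlaps.

Yes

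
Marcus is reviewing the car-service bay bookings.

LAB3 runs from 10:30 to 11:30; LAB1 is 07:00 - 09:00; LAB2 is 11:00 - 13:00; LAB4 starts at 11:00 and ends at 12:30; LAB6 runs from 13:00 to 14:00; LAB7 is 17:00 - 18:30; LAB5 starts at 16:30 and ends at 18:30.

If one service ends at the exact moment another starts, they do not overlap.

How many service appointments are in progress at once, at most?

3

Sweep the timeline, counting +1 at each start and −1 at each end (ends before starts at a tie):
07:00 start LAB1 → 1
09:00 end LAB1 → 0
10:30 start LAB3 → 1
11:00 start LAB2 → 2
11:00 start LAB4 → 3
11:30 end LAB3 → 2
12:30 end LAB4 → 1
13:00 end LAB2 → 0
13:00 start LAB6 → 1
14:00 end LAB6 → 0
16:30 start LAB5 → 1
17:00 start LAB7 → 2
18:30 end LAB5 → 1
18:30 end LAB7 → 0
Peak is 3, at 11:00 (LAB2, LAB3, LAB4).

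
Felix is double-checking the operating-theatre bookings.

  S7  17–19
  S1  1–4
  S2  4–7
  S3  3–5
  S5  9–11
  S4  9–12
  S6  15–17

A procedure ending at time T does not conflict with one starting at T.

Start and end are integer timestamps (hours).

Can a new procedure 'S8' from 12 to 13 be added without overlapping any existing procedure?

S1: ends 4 at or before S8 starts 12 → clear.
S3: ends 5 at or before S8 starts 12 → clear.
S2: ends 7 at or before S8 starts 12 → clear.
S4: ends 12 at or before S8 starts 12 → clear.
S5: ends 11 at or before S8 starts 12 → clear.
S6: starts 15 at or after S8 ends 13 → clear.
S7: starts 17 at or after S8 ends 13 → clear.

Yes — the slot is free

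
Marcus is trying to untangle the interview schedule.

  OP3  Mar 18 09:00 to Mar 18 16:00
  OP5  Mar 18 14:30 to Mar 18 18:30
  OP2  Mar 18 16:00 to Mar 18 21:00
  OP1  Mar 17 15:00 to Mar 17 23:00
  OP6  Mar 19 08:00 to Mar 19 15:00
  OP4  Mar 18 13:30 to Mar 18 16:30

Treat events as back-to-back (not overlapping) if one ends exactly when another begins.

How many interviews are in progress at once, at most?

3

Sort all start/end points and keep a running count:
Mar 17 15:00 start OP1 → 1
Mar 17 23:00 end OP1 → 0
Mar 18 09:00 start OP3 → 1
Mar 18 13:30 start OP4 → 2
Mar 18 14:30 start OP5 → 3
Mar 18 16:00 end OP3 → 2
Mar 18 16:00 start OP2 → 3
Mar 18 16:30 end OP4 → 2
Mar 18 18:30 end OP5 → 1
Mar 18 21:00 end OP2 → 0
Mar 19 08:00 start OP6 → 1
Mar 19 15:00 end OP6 → 0
Peak is 3, at Mar 18 14:30 (OP3, OP4, OP5).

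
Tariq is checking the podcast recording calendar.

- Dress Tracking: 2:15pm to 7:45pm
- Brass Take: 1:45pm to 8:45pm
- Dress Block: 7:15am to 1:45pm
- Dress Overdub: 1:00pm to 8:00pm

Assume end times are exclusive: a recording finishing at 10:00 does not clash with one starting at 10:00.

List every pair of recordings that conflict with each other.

Sorted by start: Dress Block, Dress Overdub, Brass Take, Dress Tracking.
Dress Overdub starts before Dress Block ends → Dress Block and Dress Overdub overlap.
Brass Take starts exactly when Dress Block ends (back-to-back, no overlap) — done with Dress Block.
Brass Take starts before Dress Overdub ends → Dress Overdub and Brass Take overlap.
Dress Tracking starts before Dress Overdub ends → Dress Overdub and Dress Tracking overlap.
Dress Tracking starts before Brass Take ends → Brass Take and Dress Tracking overlap.

Brass Take & Dress Overdub, Brass Take & Dress Tracking, Dress Block & Dress Overdub, Dress Overdub & Dress Tracking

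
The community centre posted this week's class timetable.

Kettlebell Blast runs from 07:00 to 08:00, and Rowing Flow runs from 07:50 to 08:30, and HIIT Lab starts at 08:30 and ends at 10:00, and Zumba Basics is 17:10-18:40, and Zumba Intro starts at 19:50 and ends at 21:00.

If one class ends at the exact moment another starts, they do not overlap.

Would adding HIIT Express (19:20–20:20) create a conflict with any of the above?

Kettlebell Blast: ends 08:00 at or before HIIT Express starts 19:20 → clear.
Rowing Flow: ends 08:30 at or before HIIT Express starts 19:20 → clear.
HIIT Lab: ends 10:00 at or before HIIT Express starts 19:20 → clear.
Zumba Basics: ends 18:40 at or before HIIT Express starts 19:20 → clear.
Zumba Intro: starts 19:50 before HIIT Express ends 20:20, and ends 21:00 after HIIT Express starts 19:20 → overlap.
HIIT Express overlaps Zumba Intro.

Yes — it overlaps Zumba Intro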